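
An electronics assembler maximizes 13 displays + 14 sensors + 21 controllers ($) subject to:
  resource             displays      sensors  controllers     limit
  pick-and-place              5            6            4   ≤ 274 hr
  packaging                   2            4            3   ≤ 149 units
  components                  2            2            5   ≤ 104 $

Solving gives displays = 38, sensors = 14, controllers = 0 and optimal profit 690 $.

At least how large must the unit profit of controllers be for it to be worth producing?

At the optimum: pick-and-place uses 274 of 274 (binding); packaging uses 132 of 149 (slack = 17); components uses 104 of 104 (binding).
Slack constraints have shadow price 0 (complementary slackness).
Dual feasibility on the basic columns requires 5·y_pick-and-place + 2·y_components = 13, 6·y_pick-and-place + 2·y_components = 14.
Solving: y_pick-and-place = 1, y_components = 4.
controllers enters the basis when its profit ≥ yᵀa₃ = 1·4 + 4·5 = 24.

24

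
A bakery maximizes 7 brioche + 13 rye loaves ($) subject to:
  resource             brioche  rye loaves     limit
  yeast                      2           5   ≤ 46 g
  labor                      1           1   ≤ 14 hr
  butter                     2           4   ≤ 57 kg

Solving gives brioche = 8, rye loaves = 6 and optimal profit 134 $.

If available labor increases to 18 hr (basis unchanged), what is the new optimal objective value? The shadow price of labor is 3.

146

Δb = 4, so new z* = 134 + (3)·(4) = 134 + 12 = 146.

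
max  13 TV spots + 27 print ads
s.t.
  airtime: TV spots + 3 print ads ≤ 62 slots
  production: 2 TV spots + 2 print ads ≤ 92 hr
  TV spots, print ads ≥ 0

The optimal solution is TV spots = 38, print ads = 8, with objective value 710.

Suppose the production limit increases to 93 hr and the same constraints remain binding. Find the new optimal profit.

713

At the optimum: airtime uses 62 of 62 (binding); production uses 92 of 92 (binding).
The binding rows give the dual system: 1·y_airtime + 2·y_production = 13 and 3·y_airtime + 2·y_production = 27.
This yields shadow prices y_airtime = 7, y_production = 3.
Δz = y_production·Δb = 3 × (1) = 3, so new z* = 710 + 3 = 713.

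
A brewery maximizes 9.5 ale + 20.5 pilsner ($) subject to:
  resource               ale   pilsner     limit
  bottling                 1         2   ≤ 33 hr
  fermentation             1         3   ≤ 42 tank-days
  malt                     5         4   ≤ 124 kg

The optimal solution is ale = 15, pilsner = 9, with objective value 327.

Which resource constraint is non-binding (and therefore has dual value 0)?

bottling: 33/33 (binding)
fermentation: 42/42 (binding)
malt: 111/124 (slack 13)
By complementary slackness, a constraint with positive slack has shadow price 0 → malt.

malt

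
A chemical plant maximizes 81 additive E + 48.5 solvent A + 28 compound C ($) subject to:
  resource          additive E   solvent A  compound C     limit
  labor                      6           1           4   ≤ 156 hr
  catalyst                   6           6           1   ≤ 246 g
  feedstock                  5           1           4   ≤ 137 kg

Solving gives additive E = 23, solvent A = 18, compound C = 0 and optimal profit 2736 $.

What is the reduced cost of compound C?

At the optimum: labor uses 156 of 156 (binding); catalyst uses 246 of 246 (binding); feedstock uses 133 of 137 (slack = 4).
By complementary slackness, y = 0 for the non-binding constraint.
The binding rows give the dual system: 6·y_labor + 6·y_catalyst = 81 and 1·y_labor + 6·y_catalyst = 48.5.
This yields shadow prices y_labor = 6.5, y_catalyst = 7.
Reduced cost of compound C: c₃ − yᵀa₃ = 28 − (6.5·4 + 7·1) = 28 − 33 = -5.

-5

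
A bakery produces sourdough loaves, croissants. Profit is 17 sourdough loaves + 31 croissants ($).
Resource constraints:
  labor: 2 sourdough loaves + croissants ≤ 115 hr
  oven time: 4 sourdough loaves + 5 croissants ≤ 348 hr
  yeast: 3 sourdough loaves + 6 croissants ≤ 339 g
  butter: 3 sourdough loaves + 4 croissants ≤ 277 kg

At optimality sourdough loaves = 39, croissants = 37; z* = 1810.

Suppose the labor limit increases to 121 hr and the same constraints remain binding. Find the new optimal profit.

1816

Check each constraint at x*: labor 115/115 (tight); oven time 341/348 (slack 7); yeast 339/339 (tight); butter 265/277 (slack 12).
Since oven time, butter are not tight, their duals are 0.
From A_Bᵀ y = c: 2·y_labor + 3·y_yeast = 17; 1·y_labor + 6·y_yeast = 31.
Solving: y_labor = 1, y_yeast = 5.
Δz = y_labor·Δb = 1 × (6) = 6, so new z* = 1810 + 6 = 1816.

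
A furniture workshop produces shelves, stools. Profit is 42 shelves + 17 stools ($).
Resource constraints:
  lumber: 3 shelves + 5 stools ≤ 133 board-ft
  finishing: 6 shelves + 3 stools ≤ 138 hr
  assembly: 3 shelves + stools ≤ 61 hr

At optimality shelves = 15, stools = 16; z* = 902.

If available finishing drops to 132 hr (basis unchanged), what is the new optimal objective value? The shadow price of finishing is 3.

Δb = -6, so new z* = 902 + (3)·(-6) = 902 − 18 = 884.

884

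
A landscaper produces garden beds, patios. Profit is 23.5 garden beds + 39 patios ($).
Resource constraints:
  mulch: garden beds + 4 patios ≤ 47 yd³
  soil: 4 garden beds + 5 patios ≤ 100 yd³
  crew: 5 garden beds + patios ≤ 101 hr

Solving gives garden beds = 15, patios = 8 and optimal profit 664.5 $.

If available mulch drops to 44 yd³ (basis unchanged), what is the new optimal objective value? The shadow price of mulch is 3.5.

Δb = -3, so new z* = 664.5 + (3.5)·(-3) = 664.5 − 10.5 = 654.

654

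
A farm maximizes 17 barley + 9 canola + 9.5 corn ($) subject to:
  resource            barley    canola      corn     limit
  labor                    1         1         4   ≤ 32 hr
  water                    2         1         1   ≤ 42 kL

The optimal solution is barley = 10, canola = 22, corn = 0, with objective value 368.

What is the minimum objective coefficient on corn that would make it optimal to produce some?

At the optimum: labor uses 32 of 32 (binding); water uses 42 of 42 (binding).
Dual feasibility on the basic columns requires 1·y_labor + 2·y_water = 17, 1·y_labor + 1·y_water = 9.
Solving: y_labor = 1, y_water = 8.
corn enters the basis when its profit ≥ yᵀa₃ = 1·4 + 8·1 = 12.

12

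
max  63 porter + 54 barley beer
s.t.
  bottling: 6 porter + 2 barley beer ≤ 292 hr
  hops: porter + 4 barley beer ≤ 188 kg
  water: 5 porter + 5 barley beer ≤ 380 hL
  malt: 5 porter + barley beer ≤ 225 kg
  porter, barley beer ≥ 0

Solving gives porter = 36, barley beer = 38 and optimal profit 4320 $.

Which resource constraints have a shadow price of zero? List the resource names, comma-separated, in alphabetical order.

bottling: 292/292 (binding)
hops: 188/188 (binding)
water: 370/380 (slack 10)
malt: 218/225 (slack 7)
By complementary slackness, a constraint with positive slack has shadow price 0 → malt, water.

malt, water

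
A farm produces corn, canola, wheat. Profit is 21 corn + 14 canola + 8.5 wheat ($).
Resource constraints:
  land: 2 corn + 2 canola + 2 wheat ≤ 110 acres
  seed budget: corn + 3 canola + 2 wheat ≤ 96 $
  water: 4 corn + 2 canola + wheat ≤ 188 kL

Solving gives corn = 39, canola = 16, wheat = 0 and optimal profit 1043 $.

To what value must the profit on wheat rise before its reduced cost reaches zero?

10.5

Binding: land and water. Non-binding: seed budget (9 unused).
By complementary slackness, y = 0 for the non-binding constraint.
From A_Bᵀ y = c: 2·y_land + 4·y_water = 21; 2·y_land + 2·y_water = 14.
→ y_land = 3.5 and y_water = 3.5.
wheat enters the basis when its profit ≥ yᵀa₃ = 3.5·2 + 3.5·1 = 10.5.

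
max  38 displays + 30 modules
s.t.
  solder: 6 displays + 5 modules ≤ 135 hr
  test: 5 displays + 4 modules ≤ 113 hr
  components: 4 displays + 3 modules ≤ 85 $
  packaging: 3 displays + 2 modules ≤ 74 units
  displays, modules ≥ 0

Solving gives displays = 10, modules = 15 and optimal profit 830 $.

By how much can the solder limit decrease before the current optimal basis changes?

7.5

Binding constraints: solder, components. The basis is B = [[6,5],[4,3]] with det -2.
Per unit decrease in solder, x* moves by d = (1.5, -2).
The basis stays optimal until modules reaches 0; allowable decrease = 7.5 hr.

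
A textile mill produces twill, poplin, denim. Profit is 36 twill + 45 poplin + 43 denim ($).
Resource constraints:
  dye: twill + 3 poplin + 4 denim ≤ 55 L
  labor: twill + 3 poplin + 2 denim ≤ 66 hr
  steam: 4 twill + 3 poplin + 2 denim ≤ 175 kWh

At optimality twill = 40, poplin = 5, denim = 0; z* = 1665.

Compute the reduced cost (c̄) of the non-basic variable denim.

-3

Check each constraint at x*: dye 55/55 (tight); labor 55/66 (slack 11); steam 175/175 (tight).
Slack constraints have shadow price 0 (complementary slackness).
From A_Bᵀ y = c: 1·y_dye + 4·y_steam = 36; 3·y_dye + 3·y_steam = 45.
This yields shadow prices y_dye = 8, y_steam = 7.
Reduced cost of denim: c₃ − yᵀa₃ = 43 − (8·4 + 7·2) = 43 − 46 = -3.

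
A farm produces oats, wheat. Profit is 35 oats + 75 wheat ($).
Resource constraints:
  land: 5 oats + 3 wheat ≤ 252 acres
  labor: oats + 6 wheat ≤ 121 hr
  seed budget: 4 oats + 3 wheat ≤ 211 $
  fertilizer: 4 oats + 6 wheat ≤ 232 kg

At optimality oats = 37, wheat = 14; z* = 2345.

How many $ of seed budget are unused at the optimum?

21

seed budget used = 4·37 + 3·14 = 190; slack = 211 − 190 = 21.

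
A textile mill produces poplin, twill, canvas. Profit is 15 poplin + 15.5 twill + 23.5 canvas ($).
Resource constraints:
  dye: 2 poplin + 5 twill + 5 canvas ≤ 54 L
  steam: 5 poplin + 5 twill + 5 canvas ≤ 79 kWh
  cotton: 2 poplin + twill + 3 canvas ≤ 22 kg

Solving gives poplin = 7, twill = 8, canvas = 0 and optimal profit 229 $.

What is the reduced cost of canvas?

At the optimum: dye uses 54 of 54 (binding); steam uses 75 of 79 (slack = 4); cotton uses 22 of 22 (binding).
By complementary slackness, y = 0 for the non-binding constraint.
Dual feasibility on the basic columns requires 2·y_dye + 2·y_cotton = 15, 5·y_dye + 1·y_cotton = 15.5.
Solving: y_dye = 2, y_cotton = 5.5.
Reduced cost of canvas: c₃ − yᵀa₃ = 23.5 − (2·5 + 5.5·3) = 23.5 − 26.5 = -3.

-3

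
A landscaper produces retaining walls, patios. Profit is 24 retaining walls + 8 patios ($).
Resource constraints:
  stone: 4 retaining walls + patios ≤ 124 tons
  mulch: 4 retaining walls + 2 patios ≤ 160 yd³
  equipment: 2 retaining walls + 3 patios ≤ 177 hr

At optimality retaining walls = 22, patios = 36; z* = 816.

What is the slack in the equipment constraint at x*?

equipment used = 2·22 + 3·36 = 152; slack = 177 − 152 = 25.

25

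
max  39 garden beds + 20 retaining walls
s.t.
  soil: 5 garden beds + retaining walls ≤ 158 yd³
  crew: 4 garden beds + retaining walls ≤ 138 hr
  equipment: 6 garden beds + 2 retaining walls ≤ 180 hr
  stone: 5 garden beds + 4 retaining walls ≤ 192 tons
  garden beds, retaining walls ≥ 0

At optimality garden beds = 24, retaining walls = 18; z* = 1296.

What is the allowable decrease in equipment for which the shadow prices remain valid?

84

Binding constraints: equipment, stone. The basis is B = [[6,2],[5,4]] with det 14.
Per unit decrease in equipment, x* moves by d = (-0.2857, 0.3571).
The basis stays optimal until garden beds reaches 0; allowable decrease = 84 hr.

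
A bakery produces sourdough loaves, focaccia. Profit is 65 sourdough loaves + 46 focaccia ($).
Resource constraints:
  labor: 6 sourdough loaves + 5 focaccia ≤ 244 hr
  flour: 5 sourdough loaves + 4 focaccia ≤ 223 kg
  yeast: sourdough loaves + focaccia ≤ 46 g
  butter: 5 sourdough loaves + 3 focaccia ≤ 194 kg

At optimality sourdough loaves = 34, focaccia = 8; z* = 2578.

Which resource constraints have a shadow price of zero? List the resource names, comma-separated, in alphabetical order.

labor: 244/244 (binding)
flour: 202/223 (slack 21)
yeast: 42/46 (slack 4)
butter: 194/194 (binding)
By complementary slackness, a constraint with positive slack has shadow price 0 → flour, yeast.

flour, yeast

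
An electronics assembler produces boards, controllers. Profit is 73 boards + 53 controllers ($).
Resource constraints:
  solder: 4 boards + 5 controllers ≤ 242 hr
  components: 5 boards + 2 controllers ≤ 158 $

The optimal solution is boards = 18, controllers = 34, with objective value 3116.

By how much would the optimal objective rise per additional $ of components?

9

At the optimum: solder uses 242 of 242 (binding); components uses 158 of 158 (binding).
The binding rows give the dual system: 4·y_solder + 5·y_components = 73 and 5·y_solder + 2·y_components = 53.
This yields shadow prices y_solder = 7, y_components = 9.
Shadow price of components = 9.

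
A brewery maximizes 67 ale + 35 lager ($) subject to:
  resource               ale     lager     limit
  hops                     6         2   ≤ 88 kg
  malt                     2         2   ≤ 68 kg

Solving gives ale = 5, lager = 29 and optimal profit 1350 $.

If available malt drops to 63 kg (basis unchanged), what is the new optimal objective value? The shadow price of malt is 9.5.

Δb = -5, so new z* = 1350 + (9.5)·(-5) = 1350 − 47.5 = 1302.5.

1302.5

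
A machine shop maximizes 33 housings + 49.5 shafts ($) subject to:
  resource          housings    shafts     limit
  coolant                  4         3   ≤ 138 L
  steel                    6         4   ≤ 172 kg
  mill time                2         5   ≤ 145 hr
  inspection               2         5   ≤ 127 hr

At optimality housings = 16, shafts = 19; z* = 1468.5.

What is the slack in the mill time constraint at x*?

18

mill time used = 2·16 + 5·19 = 127; slack = 145 − 127 = 18.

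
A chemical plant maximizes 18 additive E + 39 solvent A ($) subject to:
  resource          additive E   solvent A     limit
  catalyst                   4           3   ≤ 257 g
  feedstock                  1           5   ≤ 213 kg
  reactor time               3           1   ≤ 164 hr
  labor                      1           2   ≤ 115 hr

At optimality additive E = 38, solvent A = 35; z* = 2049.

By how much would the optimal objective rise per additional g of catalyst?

3

At the optimum: catalyst uses 257 of 257 (binding); feedstock uses 213 of 213 (binding); reactor time uses 149 of 164 (slack = 15); labor uses 108 of 115 (slack = 7).
Since reactor time, labor are not tight, their duals are 0.
Dual feasibility on the basic columns requires 4·y_catalyst + 1·y_feedstock = 18, 3·y_catalyst + 5·y_feedstock = 39.
Solving: y_catalyst = 3, y_feedstock = 6.
Shadow price of catalyst = 3.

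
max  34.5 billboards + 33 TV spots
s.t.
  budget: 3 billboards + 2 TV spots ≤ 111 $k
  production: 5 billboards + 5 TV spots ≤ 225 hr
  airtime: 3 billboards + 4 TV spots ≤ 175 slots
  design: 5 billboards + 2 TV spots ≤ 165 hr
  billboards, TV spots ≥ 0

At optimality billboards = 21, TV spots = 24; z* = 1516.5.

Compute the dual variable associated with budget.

1.5

At the optimum: budget uses 111 of 111 (binding); production uses 225 of 225 (binding); airtime uses 159 of 175 (slack = 16); design uses 153 of 165 (slack = 12).
Slack constraints have shadow price 0 (complementary slackness).
The binding rows give the dual system: 3·y_budget + 5·y_production = 34.5 and 2·y_budget + 5·y_production = 33.
→ y_budget = 1.5 and y_production = 6.
Shadow price of budget = 1.5.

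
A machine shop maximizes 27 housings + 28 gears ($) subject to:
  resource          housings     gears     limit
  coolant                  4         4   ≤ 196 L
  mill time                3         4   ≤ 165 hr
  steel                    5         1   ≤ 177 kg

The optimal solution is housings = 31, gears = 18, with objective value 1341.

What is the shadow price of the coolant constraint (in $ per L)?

6

At the optimum: coolant uses 196 of 196 (binding); mill time uses 165 of 165 (binding); steel uses 173 of 177 (slack = 4).
By complementary slackness, y = 0 for the non-binding constraint.
The binding rows give the dual system: 4·y_coolant + 3·y_mill time = 27 and 4·y_coolant + 4·y_mill time = 28.
→ y_coolant = 6 and y_mill time = 1.
Shadow price of coolant = 6.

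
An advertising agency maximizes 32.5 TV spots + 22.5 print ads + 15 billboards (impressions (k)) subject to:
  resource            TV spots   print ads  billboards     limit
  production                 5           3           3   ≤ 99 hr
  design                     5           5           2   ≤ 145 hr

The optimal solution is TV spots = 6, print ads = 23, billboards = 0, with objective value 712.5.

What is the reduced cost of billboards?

-3

Both production and design are binding at x*.
From A_Bᵀ y = c: 5·y_production + 5·y_design = 32.5; 3·y_production + 5·y_design = 22.5.
→ y_production = 5 and y_design = 1.5.
Reduced cost of billboards: c₃ − yᵀa₃ = 15 − (5·3 + 1.5·2) = 15 − 18 = -3.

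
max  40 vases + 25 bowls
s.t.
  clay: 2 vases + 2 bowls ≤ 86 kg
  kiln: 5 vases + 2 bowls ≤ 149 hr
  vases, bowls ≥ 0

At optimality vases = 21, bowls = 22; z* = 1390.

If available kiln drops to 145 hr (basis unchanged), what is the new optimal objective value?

1370

Check each constraint at x*: clay 86/86 (tight); kiln 149/149 (tight).
From A_Bᵀ y = c: 2·y_clay + 5·y_kiln = 40; 2·y_clay + 2·y_kiln = 25.
This yields shadow prices y_clay = 7.5, y_kiln = 5.
Δz = y_kiln·Δb = 5 × (-4) = -20, so new z* = 1390 − 20 = 1370.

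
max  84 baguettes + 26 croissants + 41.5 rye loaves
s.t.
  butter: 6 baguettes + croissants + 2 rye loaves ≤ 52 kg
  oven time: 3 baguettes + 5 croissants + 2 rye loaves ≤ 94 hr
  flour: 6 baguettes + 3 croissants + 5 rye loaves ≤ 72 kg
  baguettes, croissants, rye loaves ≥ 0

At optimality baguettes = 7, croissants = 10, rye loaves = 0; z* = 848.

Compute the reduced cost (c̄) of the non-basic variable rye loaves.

Binding: butter and flour. Non-binding: oven time (23 unused).
By complementary slackness, y = 0 for the non-binding constraint.
The binding rows give the dual system: 6·y_butter + 6·y_flour = 84 and 1·y_butter + 3·y_flour = 26.
→ y_butter = 8 and y_flour = 6.
Reduced cost of rye loaves: c₃ − yᵀa₃ = 41.5 − (8·2 + 6·5) = 41.5 − 46 = -4.5.

-4.5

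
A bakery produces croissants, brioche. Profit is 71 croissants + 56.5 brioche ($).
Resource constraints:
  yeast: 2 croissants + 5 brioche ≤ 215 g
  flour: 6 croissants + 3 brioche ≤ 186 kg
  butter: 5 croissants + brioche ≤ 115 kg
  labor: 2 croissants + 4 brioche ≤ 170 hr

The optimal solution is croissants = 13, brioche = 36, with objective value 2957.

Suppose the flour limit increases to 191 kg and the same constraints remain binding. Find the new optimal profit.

3004.5

Binding: flour and labor. Non-binding: yeast (9 unused), butter (14 unused).
Slack constraints have shadow price 0 (complementary slackness).
Dual feasibility on the basic columns requires 6·y_flour + 2·y_labor = 71, 3·y_flour + 4·y_labor = 56.5.
→ y_flour = 9.5 and y_labor = 7.
Δz = y_flour·Δb = 9.5 × (5) = 47.5, so new z* = 2957 + 47.5 = 3004.5.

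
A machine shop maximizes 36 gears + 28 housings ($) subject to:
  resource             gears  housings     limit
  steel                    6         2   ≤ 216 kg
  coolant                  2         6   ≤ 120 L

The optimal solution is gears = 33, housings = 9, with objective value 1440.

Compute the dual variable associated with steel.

Both steel and coolant are binding at x*.
From A_Bᵀ y = c: 6·y_steel + 2·y_coolant = 36; 2·y_steel + 6·y_coolant = 28.
Solving: y_steel = 5, y_coolant = 3.
Shadow price of steel = 5.

5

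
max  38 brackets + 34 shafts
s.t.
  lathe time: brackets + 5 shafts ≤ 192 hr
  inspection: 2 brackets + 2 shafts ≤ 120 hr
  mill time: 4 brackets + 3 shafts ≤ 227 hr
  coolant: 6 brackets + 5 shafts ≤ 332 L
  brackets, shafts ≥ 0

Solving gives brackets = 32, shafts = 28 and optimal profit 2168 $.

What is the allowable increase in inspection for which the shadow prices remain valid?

1.6

Binding constraints: inspection, coolant. The basis is B = [[2,2],[6,5]] with det -2.
Per unit increase in inspection, x* moves by d = (-2.5, 3).
The basis stays optimal until lathe time becomes binding; allowable increase = 1.6 hr.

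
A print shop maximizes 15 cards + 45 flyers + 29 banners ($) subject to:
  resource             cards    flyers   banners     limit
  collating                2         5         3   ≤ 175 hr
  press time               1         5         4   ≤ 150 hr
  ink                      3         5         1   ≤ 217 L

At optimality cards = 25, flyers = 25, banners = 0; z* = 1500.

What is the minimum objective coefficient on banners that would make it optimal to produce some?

30

Check each constraint at x*: collating 175/175 (tight); press time 150/150 (tight); ink 200/217 (slack 17).
Since ink is not tight, its dual is 0.
From A_Bᵀ y = c: 2·y_collating + 1·y_press time = 15; 5·y_collating + 5·y_press time = 45.
This yields shadow prices y_collating = 6, y_press time = 3.
banners enters the basis when its profit ≥ yᵀa₃ = 6·3 + 3·4 = 30.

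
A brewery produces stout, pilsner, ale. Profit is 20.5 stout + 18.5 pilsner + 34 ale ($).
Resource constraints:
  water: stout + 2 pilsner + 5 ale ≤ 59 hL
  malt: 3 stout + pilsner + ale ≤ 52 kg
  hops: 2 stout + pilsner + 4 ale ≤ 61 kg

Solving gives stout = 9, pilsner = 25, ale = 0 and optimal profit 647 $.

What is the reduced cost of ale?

At the optimum: water uses 59 of 59 (binding); malt uses 52 of 52 (binding); hops uses 43 of 61 (slack = 18).
Slack constraints have shadow price 0 (complementary slackness).
Dual feasibility on the basic columns requires 1·y_water + 3·y_malt = 20.5, 2·y_water + 1·y_malt = 18.5.
→ y_water = 7 and y_malt = 4.5.
Reduced cost of ale: c₃ − yᵀa₃ = 34 − (7·5 + 4.5·1) = 34 − 39.5 = -5.5.

-5.5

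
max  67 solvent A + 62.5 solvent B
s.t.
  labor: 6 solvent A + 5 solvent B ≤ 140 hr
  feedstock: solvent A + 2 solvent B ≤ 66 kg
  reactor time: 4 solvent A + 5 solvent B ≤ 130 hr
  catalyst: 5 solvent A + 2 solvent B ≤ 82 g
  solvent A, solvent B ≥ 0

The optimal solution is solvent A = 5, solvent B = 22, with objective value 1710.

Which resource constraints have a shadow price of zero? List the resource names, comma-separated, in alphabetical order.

labor: 140/140 (binding)
feedstock: 49/66 (slack 17)
reactor time: 130/130 (binding)
catalyst: 69/82 (slack 13)
By complementary slackness, a constraint with positive slack has shadow price 0 → catalyst, feedstock.

catalyst, feedstock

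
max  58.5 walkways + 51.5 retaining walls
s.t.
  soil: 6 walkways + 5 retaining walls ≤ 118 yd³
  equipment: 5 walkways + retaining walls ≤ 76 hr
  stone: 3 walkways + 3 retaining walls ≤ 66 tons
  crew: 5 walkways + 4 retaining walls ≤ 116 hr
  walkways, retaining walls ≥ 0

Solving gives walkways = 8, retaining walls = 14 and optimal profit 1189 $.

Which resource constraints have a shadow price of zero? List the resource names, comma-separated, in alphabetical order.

crew, equipment

soil: 118/118 (binding)
equipment: 54/76 (slack 22)
stone: 66/66 (binding)
crew: 96/116 (slack 20)
By complementary slackness, a constraint with positive slack has shadow price 0 → crew, equipment.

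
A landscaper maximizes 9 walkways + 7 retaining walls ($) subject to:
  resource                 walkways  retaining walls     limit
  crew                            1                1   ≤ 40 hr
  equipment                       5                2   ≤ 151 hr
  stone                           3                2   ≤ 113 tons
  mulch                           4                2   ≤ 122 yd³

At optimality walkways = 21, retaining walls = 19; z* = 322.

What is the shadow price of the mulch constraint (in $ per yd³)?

1

Binding: crew and mulch. Non-binding: equipment (8 unused), stone (12 unused).
Slack constraints have shadow price 0 (complementary slackness).
Dual feasibility on the basic columns requires 1·y_crew + 4·y_mulch = 9, 1·y_crew + 2·y_mulch = 7.
This yields shadow prices y_crew = 5, y_mulch = 1.
Shadow price of mulch = 1.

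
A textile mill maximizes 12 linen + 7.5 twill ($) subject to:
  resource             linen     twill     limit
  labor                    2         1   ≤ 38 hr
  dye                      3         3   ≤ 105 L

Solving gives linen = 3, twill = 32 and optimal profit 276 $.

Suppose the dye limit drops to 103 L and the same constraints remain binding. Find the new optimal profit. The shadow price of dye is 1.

Δb = -2, so new z* = 276 + (1)·(-2) = 276 − 2 = 274.

274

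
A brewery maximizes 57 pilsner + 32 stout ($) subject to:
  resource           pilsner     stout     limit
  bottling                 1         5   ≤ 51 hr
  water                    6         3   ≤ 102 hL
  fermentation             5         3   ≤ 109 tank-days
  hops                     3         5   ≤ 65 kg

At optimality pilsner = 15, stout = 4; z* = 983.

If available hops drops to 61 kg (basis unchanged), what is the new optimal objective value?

Binding: water and hops. Non-binding: bottling (16 unused), fermentation (22 unused).
Since bottling, fermentation are not tight, their duals are 0.
The binding rows give the dual system: 6·y_water + 3·y_hops = 57 and 3·y_water + 5·y_hops = 32.
Solving: y_water = 9, y_hops = 1.
Δz = y_hops·Δb = 1 × (-4) = -4, so new z* = 983 − 4 = 979.

979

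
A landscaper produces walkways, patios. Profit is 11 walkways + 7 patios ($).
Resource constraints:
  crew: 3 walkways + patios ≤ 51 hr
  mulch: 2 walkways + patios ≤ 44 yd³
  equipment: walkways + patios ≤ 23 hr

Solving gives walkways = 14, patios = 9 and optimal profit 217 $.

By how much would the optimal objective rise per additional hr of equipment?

5

Check each constraint at x*: crew 51/51 (tight); mulch 37/44 (slack 7); equipment 23/23 (tight).
Since mulch is not tight, its dual is 0.
From A_Bᵀ y = c: 3·y_crew + 1·y_equipment = 11; 1·y_crew + 1·y_equipment = 7.
This yields shadow prices y_crew = 2, y_equipment = 5.
Shadow price of equipment = 5.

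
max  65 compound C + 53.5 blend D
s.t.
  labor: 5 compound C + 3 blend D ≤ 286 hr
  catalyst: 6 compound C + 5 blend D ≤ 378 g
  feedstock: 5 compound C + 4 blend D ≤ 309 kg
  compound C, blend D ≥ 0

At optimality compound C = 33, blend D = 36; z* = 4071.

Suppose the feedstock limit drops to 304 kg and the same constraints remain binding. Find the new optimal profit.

At the optimum: labor uses 273 of 286 (slack = 13); catalyst uses 378 of 378 (binding); feedstock uses 309 of 309 (binding).
By complementary slackness, y = 0 for the non-binding constraint.
Dual feasibility on the basic columns requires 6·y_catalyst + 5·y_feedstock = 65, 5·y_catalyst + 4·y_feedstock = 53.5.
→ y_catalyst = 7.5 and y_feedstock = 4.
Δz = y_feedstock·Δb = 4 × (-5) = -20, so new z* = 4071 − 20 = 4051.

4051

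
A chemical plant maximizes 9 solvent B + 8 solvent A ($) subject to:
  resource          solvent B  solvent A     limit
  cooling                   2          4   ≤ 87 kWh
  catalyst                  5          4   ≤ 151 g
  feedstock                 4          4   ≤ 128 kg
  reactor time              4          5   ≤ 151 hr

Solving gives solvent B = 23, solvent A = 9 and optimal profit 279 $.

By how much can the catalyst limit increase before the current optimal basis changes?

9

Binding constraints: catalyst, feedstock. The basis is B = [[5,4],[4,4]] with det 4.
Per unit increase in catalyst, x* moves by d = (1, -1).
The basis stays optimal until solvent A reaches 0; allowable increase = 9 g.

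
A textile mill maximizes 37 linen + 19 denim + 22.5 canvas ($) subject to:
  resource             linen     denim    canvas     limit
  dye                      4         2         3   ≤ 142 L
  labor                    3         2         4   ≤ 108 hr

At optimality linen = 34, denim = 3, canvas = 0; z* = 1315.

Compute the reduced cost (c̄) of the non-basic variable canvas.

-7

Both dye and labor are binding at x*.
Dual feasibility on the basic columns requires 4·y_dye + 3·y_labor = 37, 2·y_dye + 2·y_labor = 19.
→ y_dye = 8.5 and y_labor = 1.
Reduced cost of canvas: c₃ − yᵀa₃ = 22.5 − (8.5·3 + 1·4) = 22.5 − 29.5 = -7.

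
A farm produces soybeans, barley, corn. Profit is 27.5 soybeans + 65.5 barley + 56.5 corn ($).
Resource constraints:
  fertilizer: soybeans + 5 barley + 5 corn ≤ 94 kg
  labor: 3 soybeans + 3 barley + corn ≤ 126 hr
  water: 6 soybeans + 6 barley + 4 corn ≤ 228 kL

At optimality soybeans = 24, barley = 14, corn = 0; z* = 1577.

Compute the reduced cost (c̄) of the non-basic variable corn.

-3

Binding: fertilizer and water. Non-binding: labor (12 unused).
By complementary slackness, y = 0 for the non-binding constraint.
The binding rows give the dual system: 1·y_fertilizer + 6·y_water = 27.5 and 5·y_fertilizer + 6·y_water = 65.5.
This yields shadow prices y_fertilizer = 9.5, y_water = 3.
Reduced cost of corn: c₃ − yᵀa₃ = 56.5 − (9.5·5 + 3·4) = 56.5 − 59.5 = -3.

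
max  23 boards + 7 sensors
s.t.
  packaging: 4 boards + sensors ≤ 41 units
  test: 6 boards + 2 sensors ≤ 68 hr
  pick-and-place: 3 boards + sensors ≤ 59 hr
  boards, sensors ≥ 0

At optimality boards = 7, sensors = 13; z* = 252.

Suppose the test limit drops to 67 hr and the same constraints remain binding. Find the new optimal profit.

At the optimum: packaging uses 41 of 41 (binding); test uses 68 of 68 (binding); pick-and-place uses 34 of 59 (slack = 25).
Slack constraints have shadow price 0 (complementary slackness).
The binding rows give the dual system: 4·y_packaging + 6·y_test = 23 and 1·y_packaging + 2·y_test = 7.
Solving: y_packaging = 2, y_test = 2.5.
Δz = y_test·Δb = 2.5 × (-1) = -2.5, so new z* = 252 − 2.5 = 249.5.

249.5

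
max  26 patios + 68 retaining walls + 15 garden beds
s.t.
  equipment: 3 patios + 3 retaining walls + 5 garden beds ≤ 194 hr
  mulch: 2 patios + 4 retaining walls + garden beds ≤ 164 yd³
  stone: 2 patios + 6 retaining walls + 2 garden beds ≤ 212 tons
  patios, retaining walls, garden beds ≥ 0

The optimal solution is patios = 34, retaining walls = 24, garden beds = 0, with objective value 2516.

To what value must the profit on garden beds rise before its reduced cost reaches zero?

21

Check each constraint at x*: equipment 174/194 (slack 20); mulch 164/164 (tight); stone 212/212 (tight).
Slack constraints have shadow price 0 (complementary slackness).
The binding rows give the dual system: 2·y_mulch + 2·y_stone = 26 and 4·y_mulch + 6·y_stone = 68.
→ y_mulch = 5 and y_stone = 8.
garden beds enters the basis when its profit ≥ yᵀa₃ = 5·1 + 8·2 = 21.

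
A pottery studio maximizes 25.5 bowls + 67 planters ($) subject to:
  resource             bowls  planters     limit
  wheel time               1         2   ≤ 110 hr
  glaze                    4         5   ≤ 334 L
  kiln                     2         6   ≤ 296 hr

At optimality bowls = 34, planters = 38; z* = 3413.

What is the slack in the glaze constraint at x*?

glaze used = 4·34 + 5·38 = 326; slack = 334 − 326 = 8.

8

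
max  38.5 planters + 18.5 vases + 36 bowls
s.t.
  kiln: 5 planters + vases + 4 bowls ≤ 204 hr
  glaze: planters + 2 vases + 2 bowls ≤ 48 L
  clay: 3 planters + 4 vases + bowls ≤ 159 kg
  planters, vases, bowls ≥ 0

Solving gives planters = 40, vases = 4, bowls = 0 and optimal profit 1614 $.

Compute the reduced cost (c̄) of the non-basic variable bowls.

-2

Binding: kiln and glaze. Non-binding: clay (23 unused).
Slack constraints have shadow price 0 (complementary slackness).
From A_Bᵀ y = c: 5·y_kiln + 1·y_glaze = 38.5; 1·y_kiln + 2·y_glaze = 18.5.
Solving: y_kiln = 6.5, y_glaze = 6.
Reduced cost of bowls: c₃ − yᵀa₃ = 36 − (6.5·4 + 6·2) = 36 − 38 = -2.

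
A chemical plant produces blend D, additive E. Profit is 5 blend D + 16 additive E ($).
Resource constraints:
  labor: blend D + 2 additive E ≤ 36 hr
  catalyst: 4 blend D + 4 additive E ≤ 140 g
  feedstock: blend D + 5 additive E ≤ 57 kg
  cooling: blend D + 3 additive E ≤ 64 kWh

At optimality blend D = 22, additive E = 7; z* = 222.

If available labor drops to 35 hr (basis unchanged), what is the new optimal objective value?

Check each constraint at x*: labor 36/36 (tight); catalyst 116/140 (slack 24); feedstock 57/57 (tight); cooling 43/64 (slack 21).
Since catalyst, cooling are not tight, their duals are 0.
The binding rows give the dual system: 1·y_labor + 1·y_feedstock = 5 and 2·y_labor + 5·y_feedstock = 16.
This yields shadow prices y_labor = 3, y_feedstock = 2.
Δz = y_labor·Δb = 3 × (-1) = -3, so new z* = 222 − 3 = 219.

219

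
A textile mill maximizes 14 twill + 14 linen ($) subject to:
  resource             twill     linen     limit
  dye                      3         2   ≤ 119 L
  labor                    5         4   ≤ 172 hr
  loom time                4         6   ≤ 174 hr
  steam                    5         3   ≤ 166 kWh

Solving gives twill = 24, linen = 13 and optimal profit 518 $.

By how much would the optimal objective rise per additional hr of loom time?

1

At the optimum: dye uses 98 of 119 (slack = 21); labor uses 172 of 172 (binding); loom time uses 174 of 174 (binding); steam uses 159 of 166 (slack = 7).
Since dye, steam are not tight, their duals are 0.
Dual feasibility on the basic columns requires 5·y_labor + 4·y_loom time = 14, 4·y_labor + 6·y_loom time = 14.
Solving: y_labor = 2, y_loom time = 1.
Shadow price of loom time = 1.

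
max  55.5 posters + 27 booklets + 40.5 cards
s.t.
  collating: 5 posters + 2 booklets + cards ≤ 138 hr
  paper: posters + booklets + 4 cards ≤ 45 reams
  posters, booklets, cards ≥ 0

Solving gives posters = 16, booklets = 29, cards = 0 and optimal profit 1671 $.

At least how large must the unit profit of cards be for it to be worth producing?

41.5

Both collating and paper are binding at x*.
The binding rows give the dual system: 5·y_collating + 1·y_paper = 55.5 and 2·y_collating + 1·y_paper = 27.
Solving: y_collating = 9.5, y_paper = 8.
cards enters the basis when its profit ≥ yᵀa₃ = 9.5·1 + 8·4 = 41.5.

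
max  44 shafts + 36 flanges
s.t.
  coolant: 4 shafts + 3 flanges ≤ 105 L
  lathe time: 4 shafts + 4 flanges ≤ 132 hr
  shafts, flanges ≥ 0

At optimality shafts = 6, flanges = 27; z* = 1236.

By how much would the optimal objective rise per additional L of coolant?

8

At the optimum: coolant uses 105 of 105 (binding); lathe time uses 132 of 132 (binding).
Dual feasibility on the basic columns requires 4·y_coolant + 4·y_lathe time = 44, 3·y_coolant + 4·y_lathe time = 36.
This yields shadow prices y_coolant = 8, y_lathe time = 3.
Shadow price of coolant = 8.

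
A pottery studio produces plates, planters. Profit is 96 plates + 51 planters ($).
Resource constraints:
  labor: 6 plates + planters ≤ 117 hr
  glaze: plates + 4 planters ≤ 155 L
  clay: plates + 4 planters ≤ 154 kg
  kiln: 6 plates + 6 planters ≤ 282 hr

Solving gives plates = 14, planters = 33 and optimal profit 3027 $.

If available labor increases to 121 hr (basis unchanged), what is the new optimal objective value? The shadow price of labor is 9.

Δb = 4, so new z* = 3027 + (9)·(4) = 3027 + 36 = 3063.

3063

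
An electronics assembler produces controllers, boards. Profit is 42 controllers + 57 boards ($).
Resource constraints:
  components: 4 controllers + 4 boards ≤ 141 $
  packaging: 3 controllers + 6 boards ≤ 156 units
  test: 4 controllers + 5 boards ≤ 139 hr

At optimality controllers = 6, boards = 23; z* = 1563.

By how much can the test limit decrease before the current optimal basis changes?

Binding constraints: packaging, test. The basis is B = [[3,6],[4,5]] with det -9.
Per unit decrease in test, x* moves by d = (-0.6667, 0.3333).
The basis stays optimal until controllers reaches 0; allowable decrease = 9 hr.

9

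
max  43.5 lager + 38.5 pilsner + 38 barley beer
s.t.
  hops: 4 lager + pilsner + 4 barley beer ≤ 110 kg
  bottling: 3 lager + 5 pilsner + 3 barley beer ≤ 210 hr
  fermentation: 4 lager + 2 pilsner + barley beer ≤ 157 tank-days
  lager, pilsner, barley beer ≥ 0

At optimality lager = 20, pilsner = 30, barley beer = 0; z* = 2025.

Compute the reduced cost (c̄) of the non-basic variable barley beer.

At the optimum: hops uses 110 of 110 (binding); bottling uses 210 of 210 (binding); fermentation uses 140 of 157 (slack = 17).
Since fermentation is not tight, its dual is 0.
The binding rows give the dual system: 4·y_hops + 3·y_bottling = 43.5 and 1·y_hops + 5·y_bottling = 38.5.
→ y_hops = 6 and y_bottling = 6.5.
Reduced cost of barley beer: c₃ − yᵀa₃ = 38 − (6·4 + 6.5·3) = 38 − 43.5 = -5.5.

-5.5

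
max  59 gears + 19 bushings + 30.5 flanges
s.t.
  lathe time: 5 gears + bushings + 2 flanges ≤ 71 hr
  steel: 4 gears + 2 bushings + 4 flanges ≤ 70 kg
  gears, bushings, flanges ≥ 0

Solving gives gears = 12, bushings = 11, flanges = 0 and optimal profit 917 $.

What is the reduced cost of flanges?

Check each constraint at x*: lathe time 71/71 (tight); steel 70/70 (tight).
Dual feasibility on the basic columns requires 5·y_lathe time + 4·y_steel = 59, 1·y_lathe time + 2·y_steel = 19.
This yields shadow prices y_lathe time = 7, y_steel = 6.
Reduced cost of flanges: c₃ − yᵀa₃ = 30.5 − (7·2 + 6·4) = 30.5 − 38 = -7.5.

-7.5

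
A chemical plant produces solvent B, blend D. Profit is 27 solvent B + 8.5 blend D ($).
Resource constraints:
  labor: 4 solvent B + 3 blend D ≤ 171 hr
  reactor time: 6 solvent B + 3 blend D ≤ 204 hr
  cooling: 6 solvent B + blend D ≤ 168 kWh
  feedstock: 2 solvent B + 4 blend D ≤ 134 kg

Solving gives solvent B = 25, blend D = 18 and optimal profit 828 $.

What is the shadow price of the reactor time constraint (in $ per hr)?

Binding: reactor time and cooling. Non-binding: labor (17 unused), feedstock (12 unused).
By complementary slackness, y = 0 for the non-binding constraints.
Dual feasibility on the basic columns requires 6·y_reactor time + 6·y_cooling = 27, 3·y_reactor time + 1·y_cooling = 8.5.
→ y_reactor time = 2 and y_cooling = 2.5.
Shadow price of reactor time = 2.

2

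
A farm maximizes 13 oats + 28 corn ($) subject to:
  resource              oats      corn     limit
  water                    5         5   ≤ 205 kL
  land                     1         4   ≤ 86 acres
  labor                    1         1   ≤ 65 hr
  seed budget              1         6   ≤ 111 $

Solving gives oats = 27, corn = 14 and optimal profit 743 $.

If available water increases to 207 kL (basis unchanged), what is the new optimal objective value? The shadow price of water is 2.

Δb = 2, so new z* = 743 + (2)·(2) = 743 + 4 = 747.

747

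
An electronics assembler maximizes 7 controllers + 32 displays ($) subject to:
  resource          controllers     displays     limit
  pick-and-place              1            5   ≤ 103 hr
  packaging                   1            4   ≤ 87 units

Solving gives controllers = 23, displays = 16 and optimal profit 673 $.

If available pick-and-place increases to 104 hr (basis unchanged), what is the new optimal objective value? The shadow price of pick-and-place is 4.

Δb = 1, so new z* = 673 + (4)·(1) = 673 + 4 = 677.

677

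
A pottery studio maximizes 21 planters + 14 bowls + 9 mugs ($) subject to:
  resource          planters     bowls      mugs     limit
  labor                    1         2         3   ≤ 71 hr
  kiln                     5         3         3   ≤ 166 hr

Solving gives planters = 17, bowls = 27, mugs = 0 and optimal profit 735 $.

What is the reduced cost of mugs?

At the optimum: labor uses 71 of 71 (binding); kiln uses 166 of 166 (binding).
From A_Bᵀ y = c: 1·y_labor + 5·y_kiln = 21; 2·y_labor + 3·y_kiln = 14.
Solving: y_labor = 1, y_kiln = 4.
Reduced cost of mugs: c₃ − yᵀa₃ = 9 − (1·3 + 4·3) = 9 − 15 = -6.

-6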